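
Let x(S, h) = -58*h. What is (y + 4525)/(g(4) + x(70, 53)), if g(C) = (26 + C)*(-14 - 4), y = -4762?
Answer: 237/3614 ≈ 0.065578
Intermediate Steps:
g(C) = -468 - 18*C (g(C) = (26 + C)*(-18) = -468 - 18*C)
(y + 4525)/(g(4) + x(70, 53)) = (-4762 + 4525)/((-468 - 18*4) - 58*53) = -237/((-468 - 72) - 3074) = -237/(-540 - 3074) = -237/(-3614) = -237*(-1/3614) = 237/3614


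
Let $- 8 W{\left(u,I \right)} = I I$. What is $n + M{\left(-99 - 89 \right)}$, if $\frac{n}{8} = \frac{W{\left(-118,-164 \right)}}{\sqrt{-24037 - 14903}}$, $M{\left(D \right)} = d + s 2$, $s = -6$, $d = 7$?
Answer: $-5 + \frac{13448 i \sqrt{9735}}{9735} \approx -5.0 + 136.3 i$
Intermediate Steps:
$W{\left(u,I \right)} = - \frac{I^{2}}{8}$ ($W{\left(u,I \right)} = - \frac{I I}{8} = - \frac{I^{2}}{8}$)
$M{\left(D \right)} = -5$ ($M{\left(D \right)} = 7 - 12 = -5$)
$n = \frac{13448 i \sqrt{9735}}{9735}$ ($n = 8 \frac{\left(- \frac{1}{8}\right) \left(-164\right)^{2}}{\sqrt{-24037 - 14903}} = 8 \frac{\left(- \frac{1}{8}\right) 26896}{\sqrt{-38940}} = 8 \left(- \frac{3362}{2 i \sqrt{9735}}\right) = 8 \left(- 3362 \left(- \frac{i \sqrt{9735}}{19470}\right)\right) = 8 \frac{1681 i \sqrt{9735}}{9735} = \frac{13448 i \sqrt{9735}}{9735} \approx 136.3 i$)
$n + M{\left(-99 - 89 \right)} = \frac{13448 i \sqrt{9735}}{9735} - 5 = -5 + \frac{13448 i \sqrt{9735}}{9735}$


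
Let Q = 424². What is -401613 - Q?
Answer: -581389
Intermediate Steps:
Q = 179776
-401613 - Q = -401613 - 1*179776 = -401613 - 179776 = -581389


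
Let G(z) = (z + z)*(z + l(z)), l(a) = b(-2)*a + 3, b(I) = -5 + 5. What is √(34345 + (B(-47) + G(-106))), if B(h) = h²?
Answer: √58390 ≈ 241.64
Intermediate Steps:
b(I) = 0
l(a) = 3 (l(a) = 0*a + 3 = 0 + 3 = 3)
G(z) = 2*z*(3 + z) (G(z) = (z + z)*(z + 3) = (2*z)*(3 + z) = 2*z*(3 + z))
√(34345 + (B(-47) + G(-106))) = √(34345 + ((-47)² + 2*(-106)*(3 - 106))) = √(34345 + (2209 + 2*(-106)*(-103))) = √(34345 + (2209 + 21836)) = √(34345 + 24045) = √58390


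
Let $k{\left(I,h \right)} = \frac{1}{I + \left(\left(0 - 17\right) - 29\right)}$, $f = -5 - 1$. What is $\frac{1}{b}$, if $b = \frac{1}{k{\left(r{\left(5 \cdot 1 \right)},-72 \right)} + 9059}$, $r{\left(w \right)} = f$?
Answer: $\frac{471067}{52} \approx 9059.0$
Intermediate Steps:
$f = -6$ ($f = -5 - 1 = -6$)
$r{\left(w \right)} = -6$
$k{\left(I,h \right)} = \frac{1}{-46 + I}$ ($k{\left(I,h \right)} = \frac{1}{I - 46} = \frac{1}{-46 + I}$)
$b = \frac{52}{471067}$ ($b = \frac{1}{\frac{1}{-46 - 6} + 9059} = \frac{1}{\frac{1}{-52} + 9059} = \frac{1}{- \frac{1}{52} + 9059} = \frac{1}{\frac{471067}{52}} = \frac{52}{471067} \approx 0.00011039$)
$\frac{1}{b} = \frac{1}{\frac{52}{471067}} = \frac{471067}{52}$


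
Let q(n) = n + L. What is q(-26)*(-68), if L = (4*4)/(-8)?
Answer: 1904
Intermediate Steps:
L = -2 (L = 16*(-⅛) = -2)
q(n) = -2 + n (q(n) = n - 2 = -2 + n)
q(-26)*(-68) = (-2 - 26)*(-68) = -28*(-68) = 1904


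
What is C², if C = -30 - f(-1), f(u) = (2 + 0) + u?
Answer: 961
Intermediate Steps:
f(u) = 2 + u
C = -31 (C = -30 - (2 - 1) = -30 - 1*1 = -30 - 1 = -31)
C² = (-31)² = 961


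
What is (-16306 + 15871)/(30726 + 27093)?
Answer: -145/19273 ≈ -0.0075235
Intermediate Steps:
(-16306 + 15871)/(30726 + 27093) = -435/57819 = -435*1/57819 = -145/19273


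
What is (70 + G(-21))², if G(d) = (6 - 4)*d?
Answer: 784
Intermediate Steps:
G(d) = 2*d
(70 + G(-21))² = (70 + 2*(-21))² = (70 - 42)² = 28² = 784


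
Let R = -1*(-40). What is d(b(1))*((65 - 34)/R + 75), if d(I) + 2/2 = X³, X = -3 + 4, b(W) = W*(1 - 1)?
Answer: 0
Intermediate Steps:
b(W) = 0 (b(W) = W*0 = 0)
X = 1
R = 40
d(I) = 0 (d(I) = -1 + 1³ = -1 + 1 = 0)
d(b(1))*((65 - 34)/R + 75) = 0*((65 - 34)/40 + 75) = 0*(31*(1/40) + 75) = 0*(31/40 + 75) = 0*(3031/40) = 0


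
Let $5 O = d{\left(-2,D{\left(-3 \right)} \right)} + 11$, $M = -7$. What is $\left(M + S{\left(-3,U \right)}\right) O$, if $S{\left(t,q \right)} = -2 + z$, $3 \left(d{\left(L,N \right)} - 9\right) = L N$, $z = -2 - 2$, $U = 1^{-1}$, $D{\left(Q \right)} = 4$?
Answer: $- \frac{676}{15} \approx -45.067$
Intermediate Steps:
$U = 1$
$z = -4$
$d{\left(L,N \right)} = 9 + \frac{L N}{3}$
$S{\left(t,q \right)} = -6$ ($S{\left(t,q \right)} = -2 - 4 = -6$)
$O = \frac{52}{15}$ ($O = \frac{\left(9 + \frac{1}{3} \left(-2\right) 4\right) + 11}{5} = \frac{\left(9 - \frac{8}{3}\right) + 11}{5} = \frac{\frac{19}{3} + 11}{5} = \frac{1}{5} \cdot \frac{52}{3} = \frac{52}{15} \approx 3.4667$)
$\left(M + S{\left(-3,U \right)}\right) O = \left(-7 - 6\right) \frac{52}{15} = \left(-13\right) \frac{52}{15} = - \frac{676}{15}$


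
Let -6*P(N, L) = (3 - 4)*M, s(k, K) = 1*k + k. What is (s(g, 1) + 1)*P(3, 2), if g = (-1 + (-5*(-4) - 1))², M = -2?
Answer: -649/3 ≈ -216.33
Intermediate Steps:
g = 324 (g = (-1 + (20 - 1))² = (-1 + 19)² = 18² = 324)
s(k, K) = 2*k (s(k, K) = k + k = 2*k)
P(N, L) = -⅓ (P(N, L) = -(3 - 4)*(-2)/6 = -(-1)*(-2)/6 = -⅙*2 = -⅓)
(s(g, 1) + 1)*P(3, 2) = (2*324 + 1)*(-⅓) = (648 + 1)*(-⅓) = 649*(-⅓) = -649/3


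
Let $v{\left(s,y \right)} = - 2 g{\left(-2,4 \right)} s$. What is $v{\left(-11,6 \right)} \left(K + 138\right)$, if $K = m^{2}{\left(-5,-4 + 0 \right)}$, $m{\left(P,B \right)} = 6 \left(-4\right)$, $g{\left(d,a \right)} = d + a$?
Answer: $31416$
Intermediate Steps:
$g{\left(d,a \right)} = a + d$
$m{\left(P,B \right)} = -24$
$v{\left(s,y \right)} = - 4 s$ ($v{\left(s,y \right)} = - 2 \left(4 - 2\right) s = \left(-2\right) 2 s = - 4 s$)
$K = 576$ ($K = \left(-24\right)^{2} = 576$)
$v{\left(-11,6 \right)} \left(K + 138\right) = \left(-4\right) \left(-11\right) \left(576 + 138\right) = 44 \cdot 714 = 31416$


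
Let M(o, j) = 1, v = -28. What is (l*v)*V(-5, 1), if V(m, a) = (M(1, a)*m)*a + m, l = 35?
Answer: 9800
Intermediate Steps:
V(m, a) = m + a*m (V(m, a) = (1*m)*a + m = m*a + m = a*m + m = m + a*m)
(l*v)*V(-5, 1) = (35*(-28))*(-5*(1 + 1)) = -(-4900)*2 = -980*(-10) = 9800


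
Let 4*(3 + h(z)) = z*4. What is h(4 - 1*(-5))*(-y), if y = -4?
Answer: 24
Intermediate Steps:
h(z) = -3 + z (h(z) = -3 + (z*4)/4 = -3 + (4*z)/4 = -3 + z)
h(4 - 1*(-5))*(-y) = (-3 + (4 - 1*(-5)))*(-1*(-4)) = (-3 + (4 + 5))*4 = (-3 + 9)*4 = 6*4 = 24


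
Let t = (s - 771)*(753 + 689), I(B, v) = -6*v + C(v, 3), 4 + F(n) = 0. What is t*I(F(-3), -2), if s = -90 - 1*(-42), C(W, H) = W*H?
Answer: -7085988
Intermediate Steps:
C(W, H) = H*W
s = -48 (s = -90 + 42 = -48)
F(n) = -4 (F(n) = -4 + 0 = -4)
I(B, v) = -3*v (I(B, v) = -6*v + 3*v = -3*v)
t = -1180998 (t = (-48 - 771)*(753 + 689) = -819*1442 = -1180998)
t*I(F(-3), -2) = -(-3542994)*(-2) = -1180998*6 = -7085988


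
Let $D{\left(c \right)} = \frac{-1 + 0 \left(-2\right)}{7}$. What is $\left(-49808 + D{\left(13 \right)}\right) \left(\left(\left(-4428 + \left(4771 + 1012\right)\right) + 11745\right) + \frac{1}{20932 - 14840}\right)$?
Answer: $- \frac{3974948852151}{6092} \approx -6.5249 \cdot 10^{8}$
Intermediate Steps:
$D{\left(c \right)} = - \frac{1}{7}$ ($D{\left(c \right)} = \left(-1 + 0\right) \frac{1}{7} = \left(-1\right) \frac{1}{7} = - \frac{1}{7}$)
$\left(-49808 + D{\left(13 \right)}\right) \left(\left(\left(-4428 + \left(4771 + 1012\right)\right) + 11745\right) + \frac{1}{20932 - 14840}\right) = \left(-49808 - \frac{1}{7}\right) \left(\left(\left(-4428 + \left(4771 + 1012\right)\right) + 11745\right) + \frac{1}{20932 - 14840}\right) = - \frac{348657 \left(\left(\left(-4428 + 5783\right) + 11745\right) + \frac{1}{6092}\right)}{7} = - \frac{348657 \left(\left(1355 + 11745\right) + \frac{1}{6092}\right)}{7} = - \frac{348657 \left(13100 + \frac{1}{6092}\right)}{7} = \left(- \frac{348657}{7}\right) \frac{79805201}{6092} = - \frac{3974948852151}{6092}$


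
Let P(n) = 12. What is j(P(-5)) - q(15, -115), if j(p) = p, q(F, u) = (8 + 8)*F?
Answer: -228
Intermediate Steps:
q(F, u) = 16*F
j(P(-5)) - q(15, -115) = 12 - 16*15 = 12 - 1*240 = 12 - 240 = -228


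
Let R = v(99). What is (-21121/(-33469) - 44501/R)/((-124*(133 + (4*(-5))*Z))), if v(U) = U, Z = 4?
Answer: 743656495/10887934266 ≈ 0.068301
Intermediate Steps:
R = 99
(-21121/(-33469) - 44501/R)/((-124*(133 + (4*(-5))*Z))) = (-21121/(-33469) - 44501/99)/((-124*(133 + (4*(-5))*4))) = (-21121*(-1/33469) - 44501*1/99)/((-124*(133 - 20*4))) = (21121/33469 - 44501/99)/((-124*(133 - 80))) = -1487312990/(3313431*((-124*53))) = -1487312990/3313431/(-6572) = -1487312990/3313431*(-1/6572) = 743656495/10887934266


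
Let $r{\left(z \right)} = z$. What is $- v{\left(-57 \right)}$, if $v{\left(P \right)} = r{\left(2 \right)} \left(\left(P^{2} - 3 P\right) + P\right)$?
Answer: $-6726$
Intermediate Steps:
$v{\left(P \right)} = - 4 P + 2 P^{2}$ ($v{\left(P \right)} = 2 \left(\left(P^{2} - 3 P\right) + P\right) = 2 \left(P^{2} - 2 P\right) = - 4 P + 2 P^{2}$)
$- v{\left(-57 \right)} = - 2 \left(-57\right) \left(-2 - 57\right) = - 2 \left(-57\right) \left(-59\right) = \left(-1\right) 6726 = -6726$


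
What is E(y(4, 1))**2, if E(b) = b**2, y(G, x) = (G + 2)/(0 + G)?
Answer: 81/16 ≈ 5.0625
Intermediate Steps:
y(G, x) = (2 + G)/G
E(y(4, 1))**2 = (((2 + 4)/4)**2)**2 = (((1/4)*6)**2)**2 = ((3/2)**2)**2 = (9/4)**2 = 81/16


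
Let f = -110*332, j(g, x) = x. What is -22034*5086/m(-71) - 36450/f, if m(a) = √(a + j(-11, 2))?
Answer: 3645/3652 + 4872388*I*√69/3 ≈ 0.99808 + 1.3491e+7*I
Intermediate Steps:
f = -36520
m(a) = √(2 + a) (m(a) = √(a + 2) = √(2 + a))
-22034*5086/m(-71) - 36450/f = -22034*5086/√(2 - 71) - 36450/(-36520) = -22034*(-5086*I*√69/69) - 36450*(-1/36520) = -22034*(-5086*I*√69/69) + 3645/3652 = -(-4872388)*I*√69/3 + 3645/3652 = 4872388*I*√69/3 + 3645/3652 = 3645/3652 + 4872388*I*√69/3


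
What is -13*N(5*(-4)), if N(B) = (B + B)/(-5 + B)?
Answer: -104/5 ≈ -20.800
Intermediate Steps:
N(B) = 2*B/(-5 + B) (N(B) = (2*B)/(-5 + B) = 2*B/(-5 + B))
-13*N(5*(-4)) = -26*5*(-4)/(-5 + 5*(-4)) = -26*(-20)/(-5 - 20) = -26*(-20)/(-25) = -26*(-20)*(-1)/25 = -13*8/5 = -104/5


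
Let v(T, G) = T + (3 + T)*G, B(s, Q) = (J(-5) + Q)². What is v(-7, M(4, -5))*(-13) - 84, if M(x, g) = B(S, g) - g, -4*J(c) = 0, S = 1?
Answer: 1567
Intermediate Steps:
J(c) = 0 (J(c) = -¼*0 = 0)
B(s, Q) = Q² (B(s, Q) = (0 + Q)² = Q²)
M(x, g) = g² - g
v(T, G) = T + G*(3 + T)
v(-7, M(4, -5))*(-13) - 84 = (-7 + 3*(-5*(-1 - 5)) - 5*(-1 - 5)*(-7))*(-13) - 84 = (-7 + 3*(-5*(-6)) - 5*(-6)*(-7))*(-13) - 84 = (-7 + 3*30 + 30*(-7))*(-13) - 84 = (-7 + 90 - 210)*(-13) - 84 = -127*(-13) - 84 = 1651 - 84 = 1567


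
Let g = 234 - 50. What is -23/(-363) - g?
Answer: -66769/363 ≈ -183.94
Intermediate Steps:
g = 184
-23/(-363) - g = -23/(-363) - 1*184 = -23*(-1/363) - 184 = 23/363 - 184 = -66769/363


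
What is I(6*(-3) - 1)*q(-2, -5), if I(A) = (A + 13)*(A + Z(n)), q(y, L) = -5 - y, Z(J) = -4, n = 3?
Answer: -414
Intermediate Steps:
I(A) = (-4 + A)*(13 + A) (I(A) = (A + 13)*(A - 4) = (13 + A)*(-4 + A) = (-4 + A)*(13 + A))
I(6*(-3) - 1)*q(-2, -5) = (-52 + (6*(-3) - 1)² + 9*(6*(-3) - 1))*(-5 - 1*(-2)) = (-52 + (-18 - 1)² + 9*(-18 - 1))*(-5 + 2) = (-52 + (-19)² + 9*(-19))*(-3) = (-52 + 361 - 171)*(-3) = 138*(-3) = -414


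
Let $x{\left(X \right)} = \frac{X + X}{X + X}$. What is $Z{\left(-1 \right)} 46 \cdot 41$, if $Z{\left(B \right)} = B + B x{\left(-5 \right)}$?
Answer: $-3772$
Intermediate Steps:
$x{\left(X \right)} = 1$ ($x{\left(X \right)} = \frac{2 X}{2 X} = 2 X \frac{1}{2 X} = 1$)
$Z{\left(B \right)} = 2 B$ ($Z{\left(B \right)} = B + B 1 = B + B = 2 B$)
$Z{\left(-1 \right)} 46 \cdot 41 = 2 \left(-1\right) 46 \cdot 41 = \left(-2\right) 46 \cdot 41 = \left(-92\right) 41 = -3772$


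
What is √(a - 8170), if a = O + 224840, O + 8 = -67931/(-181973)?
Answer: 3*√797177250379829/181973 ≈ 465.47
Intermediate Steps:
O = -1387853/181973 (O = -8 - 67931/(-181973) = -8 - 67931*(-1/181973) = -8 + 67931/181973 = -1387853/181973 ≈ -7.6267)
a = 40913421467/181973 (a = -1387853/181973 + 224840 = 40913421467/181973 ≈ 2.2483e+5)
√(a - 8170) = √(40913421467/181973 - 8170) = √(39426702057/181973) = 3*√797177250379829/181973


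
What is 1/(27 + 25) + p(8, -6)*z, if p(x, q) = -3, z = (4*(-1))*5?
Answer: 3121/52 ≈ 60.019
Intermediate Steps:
z = -20 (z = -4*5 = -20)
1/(27 + 25) + p(8, -6)*z = 1/(27 + 25) - 3*(-20) = 1/52 + 60 = 3121/52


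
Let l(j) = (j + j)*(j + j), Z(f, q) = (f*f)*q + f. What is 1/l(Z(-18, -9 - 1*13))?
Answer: 1/204261264 ≈ 4.8957e-9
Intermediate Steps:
Z(f, q) = f + q*f**2 (Z(f, q) = f**2*q + f = q*f**2 + f = f + q*f**2)
l(j) = 4*j**2 (l(j) = (2*j)*(2*j) = 4*j**2)
1/l(Z(-18, -9 - 1*13)) = 1/(4*(-18*(1 - 18*(-9 - 1*13)))**2) = 1/(4*(-18*(1 - 18*(-9 - 13)))**2) = 1/(4*(-18*(1 - 18*(-22)))**2) = 1/(4*(-18*(1 + 396))**2) = 1/(4*(-18*397)**2) = 1/(4*(-7146)**2) = 1/(4*51065316) = 1/204261264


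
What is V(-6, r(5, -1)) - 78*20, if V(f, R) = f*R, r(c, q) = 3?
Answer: -1578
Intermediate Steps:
V(f, R) = R*f
V(-6, r(5, -1)) - 78*20 = 3*(-6) - 78*20 = -18 - 1560 = -1578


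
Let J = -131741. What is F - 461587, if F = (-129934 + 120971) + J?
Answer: -602291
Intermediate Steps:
F = -140704 (F = (-129934 + 120971) - 131741 = -8963 - 131741 = -140704)
F - 461587 = -140704 - 461587 = -602291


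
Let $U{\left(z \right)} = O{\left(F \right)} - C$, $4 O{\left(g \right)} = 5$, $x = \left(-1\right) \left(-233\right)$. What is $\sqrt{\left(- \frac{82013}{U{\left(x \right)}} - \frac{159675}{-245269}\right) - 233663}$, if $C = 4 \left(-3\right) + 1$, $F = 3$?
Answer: $\frac{2 i \sqrt{177124527280509601}}{1716883} \approx 490.26 i$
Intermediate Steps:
$x = 233$
$C = -11$ ($C = -12 + 1 = -11$)
$O{\left(g \right)} = \frac{5}{4}$ ($O{\left(g \right)} = \frac{1}{4} \cdot 5 = \frac{5}{4}$)
$U{\left(z \right)} = \frac{49}{4}$ ($U{\left(z \right)} = \frac{5}{4} - -11 = \frac{5}{4} + 11 = \frac{49}{4}$)
$\sqrt{\left(- \frac{82013}{U{\left(x \right)}} - \frac{159675}{-245269}\right) - 233663} = \sqrt{\left(- \frac{82013}{\frac{49}{4}} - \frac{159675}{-245269}\right) - 233663} = \sqrt{\left(\left(-82013\right) \frac{4}{49} - - \frac{159675}{245269}\right) - 233663} = \sqrt{\left(- \frac{328052}{49} + \frac{159675}{245269}\right) - 233663} = \sqrt{- \frac{80453161913}{12018181} - 233663} = \sqrt{- \frac{2888657388916}{12018181}} = \frac{2 i \sqrt{177124527280509601}}{1716883}$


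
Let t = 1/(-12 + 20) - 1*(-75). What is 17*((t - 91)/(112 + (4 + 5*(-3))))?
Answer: -2159/808 ≈ -2.6720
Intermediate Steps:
t = 601/8 (t = 1/8 + 75 = ⅛ + 75 = 601/8 ≈ 75.125)
17*((t - 91)/(112 + (4 + 5*(-3)))) = 17*((601/8 - 91)/(112 + (4 + 5*(-3)))) = 17*(-127/(8*(112 + (4 - 15)))) = 17*(-127/(8*(112 - 11))) = 17*(-127/8/101) = 17*(-127/8*1/101) = 17*(-127/808) = -2159/808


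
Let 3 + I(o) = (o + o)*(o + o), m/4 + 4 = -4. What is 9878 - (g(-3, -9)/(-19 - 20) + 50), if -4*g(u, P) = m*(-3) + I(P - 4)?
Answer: 1532399/156 ≈ 9823.1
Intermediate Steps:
m = -32 (m = -16 + 4*(-4) = -16 - 16 = -32)
I(o) = -3 + 4*o² (I(o) = -3 + (o + o)*(o + o) = -3 + (2*o)*(2*o) = -3 + 4*o²)
g(u, P) = -93/4 - (-4 + P)² (g(u, P) = -(-32*(-3) + (-3 + 4*(P - 4)²))/4 = -(96 + (-3 + 4*(-4 + P)²))/4 = -(93 + 4*(-4 + P)²)/4 = -93/4 - (-4 + P)²)
9878 - (g(-3, -9)/(-19 - 20) + 50) = 9878 - ((-157/4 - 1*(-9)² + 8*(-9))/(-19 - 20) + 50) = 9878 - ((-157/4 - 1*81 - 72)/(-39) + 50) = 9878 - ((-157/4 - 81 - 72)*(-1/39) + 50) = 9878 - (-769/4*(-1/39) + 50) = 9878 - (769/156 + 50) = 9878 - 1*8569/156 = 9878 - 8569/156 = 1532399/156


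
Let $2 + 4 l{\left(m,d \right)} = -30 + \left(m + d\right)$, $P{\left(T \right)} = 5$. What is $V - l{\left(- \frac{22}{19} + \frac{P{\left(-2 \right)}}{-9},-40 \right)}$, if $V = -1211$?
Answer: $- \frac{815719}{684} \approx -1192.6$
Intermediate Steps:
$l{\left(m,d \right)} = -8 + \frac{d}{4} + \frac{m}{4}$ ($l{\left(m,d \right)} = - \frac{1}{2} + \frac{-30 + \left(m + d\right)}{4} = - \frac{1}{2} + \frac{-30 + \left(d + m\right)}{4} = - \frac{1}{2} + \frac{-30 + d + m}{4} = - \frac{1}{2} + \left(- \frac{15}{2} + \frac{d}{4} + \frac{m}{4}\right) = -8 + \frac{d}{4} + \frac{m}{4}$)
$V - l{\left(- \frac{22}{19} + \frac{P{\left(-2 \right)}}{-9},-40 \right)} = -1211 - \left(-8 + \frac{1}{4} \left(-40\right) + \frac{- \frac{22}{19} + \frac{5}{-9}}{4}\right) = -1211 - \left(-8 - 10 + \frac{\left(-22\right) \frac{1}{19} + 5 \left(- \frac{1}{9}\right)}{4}\right) = -1211 - \left(-8 - 10 + \frac{- \frac{22}{19} - \frac{5}{9}}{4}\right) = -1211 - \left(-8 - 10 + \frac{1}{4} \left(- \frac{293}{171}\right)\right) = -1211 - \left(-8 - 10 - \frac{293}{684}\right) = -1211 - - \frac{12605}{684} = -1211 + \frac{12605}{684} = - \frac{815719}{684}$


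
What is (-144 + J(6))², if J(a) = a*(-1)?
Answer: 22500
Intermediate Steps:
J(a) = -a
(-144 + J(6))² = (-144 - 1*6)² = (-144 - 6)² = (-150)² = 22500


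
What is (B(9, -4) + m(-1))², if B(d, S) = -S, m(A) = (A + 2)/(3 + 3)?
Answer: 625/36 ≈ 17.361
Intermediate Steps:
m(A) = ⅓ + A/6 (m(A) = (2 + A)/6 = (2 + A)*(⅙) = ⅓ + A/6)
(B(9, -4) + m(-1))² = (-1*(-4) + (⅓ + (⅙)*(-1)))² = (4 + (⅓ - ⅙))² = (4 + ⅙)² = (25/6)² = 625/36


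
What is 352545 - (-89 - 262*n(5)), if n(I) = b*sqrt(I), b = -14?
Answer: 352634 - 3668*sqrt(5) ≈ 3.4443e+5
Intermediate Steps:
n(I) = -14*sqrt(I)
352545 - (-89 - 262*n(5)) = 352545 - (-89 - (-3668)*sqrt(5)) = 352545 - (-89 + 3668*sqrt(5)) = 352545 + (89 - 3668*sqrt(5)) = 352634 - 3668*sqrt(5)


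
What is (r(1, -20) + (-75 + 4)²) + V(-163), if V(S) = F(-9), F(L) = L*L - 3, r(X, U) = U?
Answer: 5099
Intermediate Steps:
F(L) = -3 + L² (F(L) = L² - 3 = -3 + L²)
V(S) = 78 (V(S) = -3 + (-9)² = -3 + 81 = 78)
(r(1, -20) + (-75 + 4)²) + V(-163) = (-20 + (-75 + 4)²) + 78 = (-20 + (-71)²) + 78 = (-20 + 5041) + 78 = 5021 + 78 = 5099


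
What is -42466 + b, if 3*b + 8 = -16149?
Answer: -143555/3 ≈ -47852.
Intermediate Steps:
b = -16157/3 (b = -8/3 + (⅓)*(-16149) = -8/3 - 5383 = -16157/3 ≈ -5385.7)
-42466 + b = -42466 - 16157/3 = -143555/3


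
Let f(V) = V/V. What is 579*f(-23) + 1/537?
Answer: 310924/537 ≈ 579.00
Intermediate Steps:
f(V) = 1
579*f(-23) + 1/537 = 579*1 + 1/537 = 579 + 1/537 = 310924/537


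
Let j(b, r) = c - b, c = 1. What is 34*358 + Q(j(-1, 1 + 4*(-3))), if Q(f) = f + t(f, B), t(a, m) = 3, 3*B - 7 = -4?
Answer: 12177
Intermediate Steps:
B = 1 (B = 7/3 + (⅓)*(-4) = 7/3 - 4/3 = 1)
j(b, r) = 1 - b
Q(f) = 3 + f (Q(f) = f + 3 = 3 + f)
34*358 + Q(j(-1, 1 + 4*(-3))) = 34*358 + (3 + (1 - 1*(-1))) = 12172 + (3 + (1 + 1)) = 12172 + (3 + 2) = 12172 + 5 = 12177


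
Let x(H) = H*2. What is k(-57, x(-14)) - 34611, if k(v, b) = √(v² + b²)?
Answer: -34611 + √4033 ≈ -34548.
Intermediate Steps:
x(H) = 2*H
k(v, b) = √(b² + v²)
k(-57, x(-14)) - 34611 = √((2*(-14))² + (-57)²) - 34611 = √((-28)² + 3249) - 34611 = √(784 + 3249) - 34611 = √4033 - 34611 = -34611 + √4033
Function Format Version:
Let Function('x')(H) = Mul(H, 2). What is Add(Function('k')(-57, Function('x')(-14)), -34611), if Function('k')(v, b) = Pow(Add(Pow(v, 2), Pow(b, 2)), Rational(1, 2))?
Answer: Add(-34611, Pow(4033, Rational(1, 2))) ≈ -34548.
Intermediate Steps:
Function('x')(H) = Mul(2, H)
Function('k')(v, b) = Pow(Add(Pow(b, 2), Pow(v, 2)), Rational(1, 2))
Add(Function('k')(-57, Function('x')(-14)), -34611) = Add(Pow(Add(Pow(Mul(2, -14), 2), Pow(-57, 2)), Rational(1, 2)), -34611) = Add(Pow(Add(Pow(-28, 2), 3249), Rational(1, 2)), -34611) = Add(Pow(Add(784, 3249), Rational(1, 2)), -34611) = Add(Pow(4033, Rational(1, 2)), -34611) = Add(-34611, Pow(4033, Rational(1, 2)))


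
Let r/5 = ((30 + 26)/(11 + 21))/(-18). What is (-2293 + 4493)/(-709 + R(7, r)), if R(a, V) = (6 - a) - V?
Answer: -31680/10217 ≈ -3.1007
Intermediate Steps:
r = -35/72 (r = 5*(((30 + 26)/(11 + 21))/(-18)) = 5*((56/32)*(-1/18)) = 5*((56*(1/32))*(-1/18)) = 5*((7/4)*(-1/18)) = 5*(-7/72) = -35/72 ≈ -0.48611)
R(a, V) = 6 - V - a
(-2293 + 4493)/(-709 + R(7, r)) = (-2293 + 4493)/(-709 + (6 - 1*(-35/72) - 1*7)) = 2200/(-709 + (6 + 35/72 - 7)) = 2200/(-709 - 37/72) = 2200/(-51085/72) = 2200*(-72/51085) = -31680/10217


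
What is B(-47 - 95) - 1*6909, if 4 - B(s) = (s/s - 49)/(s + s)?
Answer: -490267/71 ≈ -6905.2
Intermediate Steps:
B(s) = 4 + 24/s (B(s) = 4 - (s/s - 49)/(s + s) = 4 - (1 - 49)/(2*s) = 4 - (-48)*1/(2*s) = 4 - (-24)/s = 4 + 24/s)
B(-47 - 95) - 1*6909 = (4 + 24/(-47 - 95)) - 1*6909 = (4 + 24/(-142)) - 6909 = (4 + 24*(-1/142)) - 6909 = (4 - 12/71) - 6909 = 272/71 - 6909 = -490267/71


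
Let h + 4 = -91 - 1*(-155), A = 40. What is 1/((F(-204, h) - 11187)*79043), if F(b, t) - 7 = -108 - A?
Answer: -1/895399104 ≈ -1.1168e-9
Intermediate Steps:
h = 60 (h = -4 + (-91 - 1*(-155)) = -4 + (-91 + 155) = -4 + 64 = 60)
F(b, t) = -141 (F(b, t) = 7 + (-108 - 1*40) = 7 + (-108 - 40) = 7 - 148 = -141)
1/((F(-204, h) - 11187)*79043) = 1/(-141 - 11187*79043) = (1/79043)/(-11328) = -1/11328*1/79043 = -1/895399104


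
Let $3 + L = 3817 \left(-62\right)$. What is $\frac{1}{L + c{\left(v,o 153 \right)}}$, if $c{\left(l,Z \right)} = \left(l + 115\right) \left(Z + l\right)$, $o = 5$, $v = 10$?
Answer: $- \frac{1}{139782} \approx -7.154 \cdot 10^{-6}$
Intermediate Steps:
$L = -236657$ ($L = -3 + 3817 \left(-62\right) = -3 - 236654 = -236657$)
$c{\left(l,Z \right)} = \left(115 + l\right) \left(Z + l\right)$
$\frac{1}{L + c{\left(v,o 153 \right)}} = \frac{1}{-236657 + \left(10^{2} + 115 \cdot 5 \cdot 153 + 115 \cdot 10 + 5 \cdot 153 \cdot 10\right)} = \frac{1}{-236657 + \left(100 + 115 \cdot 765 + 1150 + 765 \cdot 10\right)} = \frac{1}{-236657 + \left(100 + 87975 + 1150 + 7650\right)} = \frac{1}{-236657 + 96875} = \frac{1}{-139782} = - \frac{1}{139782}$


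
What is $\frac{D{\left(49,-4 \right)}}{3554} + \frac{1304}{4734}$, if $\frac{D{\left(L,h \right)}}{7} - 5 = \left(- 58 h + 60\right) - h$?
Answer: $\frac{7304477}{8412318} \approx 0.86831$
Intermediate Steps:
$D{\left(L,h \right)} = 455 - 413 h$ ($D{\left(L,h \right)} = 35 + 7 \left(\left(- 58 h + 60\right) - h\right) = 35 + 7 \left(\left(60 - 58 h\right) - h\right) = 35 + 7 \left(60 - 59 h\right) = 35 - \left(-420 + 413 h\right) = 455 - 413 h$)
$\frac{D{\left(49,-4 \right)}}{3554} + \frac{1304}{4734} = \frac{455 - -1652}{3554} + \frac{1304}{4734} = \left(455 + 1652\right) \frac{1}{3554} + 1304 \cdot \frac{1}{4734} = 2107 \cdot \frac{1}{3554} + \frac{652}{2367} = \frac{2107}{3554} + \frac{652}{2367} = \frac{7304477}{8412318}$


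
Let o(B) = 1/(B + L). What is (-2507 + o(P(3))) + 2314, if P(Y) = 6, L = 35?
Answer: -7912/41 ≈ -192.98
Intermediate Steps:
o(B) = 1/(35 + B) (o(B) = 1/(B + 35) = 1/(35 + B))
(-2507 + o(P(3))) + 2314 = (-2507 + 1/(35 + 6)) + 2314 = (-2507 + 1/41) + 2314 = -102786/41 + 2314 = -7912/41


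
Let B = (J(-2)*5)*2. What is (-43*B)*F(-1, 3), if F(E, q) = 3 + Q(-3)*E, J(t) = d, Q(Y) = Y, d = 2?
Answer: -5160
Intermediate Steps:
J(t) = 2
F(E, q) = 3 - 3*E
B = 20 (B = (2*5)*2 = 10*2 = 20)
(-43*B)*F(-1, 3) = (-43*20)*(3 - 3*(-1)) = -860*(3 + 3) = -860*6 = -5160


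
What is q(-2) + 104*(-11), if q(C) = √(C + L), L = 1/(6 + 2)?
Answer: -1144 + I*√30/4 ≈ -1144.0 + 1.3693*I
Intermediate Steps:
L = ⅛ (L = 1/8 = ⅛ ≈ 0.12500)
q(C) = √(⅛ + C) (q(C) = √(C + ⅛) = √(⅛ + C))
q(-2) + 104*(-11) = √(2 + 16*(-2))/4 + 104*(-11) = √(2 - 32)/4 - 1144 = √(-30)/4 - 1144 = (I*√30)/4 - 1144 = I*√30/4 - 1144 = -1144 + I*√30/4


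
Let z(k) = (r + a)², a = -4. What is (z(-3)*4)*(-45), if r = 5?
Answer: -180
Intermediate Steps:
z(k) = 1 (z(k) = (5 - 4)² = 1² = 1)
(z(-3)*4)*(-45) = (1*4)*(-45) = 4*(-45) = -180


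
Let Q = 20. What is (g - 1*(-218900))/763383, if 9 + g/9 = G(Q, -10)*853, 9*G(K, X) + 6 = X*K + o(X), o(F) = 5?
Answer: 47366/763383 ≈ 0.062047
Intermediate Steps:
G(K, X) = -1/9 + K*X/9 (G(K, X) = -2/3 + (X*K + 5)/9 = -2/3 + (K*X + 5)/9 = -2/3 + (5 + K*X)/9 = -2/3 + (5/9 + K*X/9) = -1/9 + K*X/9)
g = -171534 (g = -81 + 9*((-1/9 + (1/9)*20*(-10))*853) = -81 + 9*((-1/9 - 200/9)*853) = -81 + 9*(-67/3*853) = -81 + 9*(-57151/3) = -81 - 171453 = -171534)
(g - 1*(-218900))/763383 = (-171534 - 1*(-218900))/763383 = (-171534 + 218900)*(1/763383) = 47366*(1/763383) = 47366/763383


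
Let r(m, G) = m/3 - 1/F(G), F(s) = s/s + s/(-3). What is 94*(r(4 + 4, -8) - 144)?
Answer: -439262/33 ≈ -13311.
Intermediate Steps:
F(s) = 1 - s/3 (F(s) = 1 + s*(-1/3) = 1 - s/3)
r(m, G) = -1/(1 - G/3) + m/3 (r(m, G) = m/3 - 1/(1 - G/3) = -1/(1 - G/3) + m/3)
94*(r(4 + 4, -8) - 144) = 94*((9 + (4 + 4)*(-3 - 8))/(3*(-3 - 8)) - 144) = 94*((1/3)*(9 + 8*(-11))/(-11) - 144) = 94*((1/3)*(-1/11)*(9 - 88) - 144) = 94*((1/3)*(-1/11)*(-79) - 144) = 94*(79/33 - 144) = 94*(-4673/33) = -439262/33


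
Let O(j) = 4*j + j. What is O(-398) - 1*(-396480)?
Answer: 394490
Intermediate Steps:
O(j) = 5*j
O(-398) - 1*(-396480) = 5*(-398) - 1*(-396480) = -1990 + 396480 = 394490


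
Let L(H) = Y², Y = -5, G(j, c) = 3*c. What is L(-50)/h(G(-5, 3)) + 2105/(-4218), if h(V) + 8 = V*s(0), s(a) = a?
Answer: -61145/16872 ≈ -3.6241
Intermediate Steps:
h(V) = -8 (h(V) = -8 + V*0 = -8 + 0 = -8)
L(H) = 25 (L(H) = (-5)² = 25)
L(-50)/h(G(-5, 3)) + 2105/(-4218) = 25/(-8) + 2105/(-4218) = 25*(-⅛) + 2105*(-1/4218) = -25/8 - 2105/4218 = -61145/16872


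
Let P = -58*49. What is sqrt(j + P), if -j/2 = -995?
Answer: 2*I*sqrt(213) ≈ 29.189*I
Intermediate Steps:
j = 1990 (j = -2*(-995) = 1990)
P = -2842
sqrt(j + P) = sqrt(1990 - 2842) = sqrt(-852) = 2*I*sqrt(213)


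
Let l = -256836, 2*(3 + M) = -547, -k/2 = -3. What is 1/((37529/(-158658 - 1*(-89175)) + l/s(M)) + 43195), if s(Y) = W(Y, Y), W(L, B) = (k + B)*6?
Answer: 37590303/1629641413492 ≈ 2.3067e-5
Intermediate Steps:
k = 6 (k = -2*(-3) = 6)
M = -553/2 (M = -3 + (1/2)*(-547) = -3 - 547/2 = -553/2 ≈ -276.50)
W(L, B) = 36 + 6*B (W(L, B) = (6 + B)*6 = 36 + 6*B)
s(Y) = 36 + 6*Y
1/((37529/(-158658 - 1*(-89175)) + l/s(M)) + 43195) = 1/((37529/(-158658 - 1*(-89175)) - 256836/(36 + 6*(-553/2))) + 43195) = 1/((37529/(-158658 + 89175) - 256836/(36 - 1659)) + 43195) = 1/((37529/(-69483) - 256836/(-1623)) + 43195) = 1/((37529*(-1/69483) - 256836*(-1/1623)) + 43195) = 1/((-37529/69483 + 85612/541) + 43195) = 1/(5928275407/37590303 + 43195) = 1/(1629641413492/37590303) = 37590303/1629641413492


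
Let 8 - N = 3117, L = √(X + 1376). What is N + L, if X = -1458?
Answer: -3109 + I*√82 ≈ -3109.0 + 9.0554*I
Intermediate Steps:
L = I*√82 (L = √(-1458 + 1376) = √(-82) = I*√82 ≈ 9.0554*I)
N = -3109 (N = 8 - 1*3117 = 8 - 3117 = -3109)
N + L = -3109 + I*√82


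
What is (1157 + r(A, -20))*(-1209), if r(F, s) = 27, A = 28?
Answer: -1431456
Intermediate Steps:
(1157 + r(A, -20))*(-1209) = (1157 + 27)*(-1209) = 1184*(-1209) = -1431456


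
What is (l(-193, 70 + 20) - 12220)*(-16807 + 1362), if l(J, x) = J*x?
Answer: 457017550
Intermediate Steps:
(l(-193, 70 + 20) - 12220)*(-16807 + 1362) = (-193*(70 + 20) - 12220)*(-16807 + 1362) = (-193*90 - 12220)*(-15445) = (-17370 - 12220)*(-15445) = -29590*(-15445) = 457017550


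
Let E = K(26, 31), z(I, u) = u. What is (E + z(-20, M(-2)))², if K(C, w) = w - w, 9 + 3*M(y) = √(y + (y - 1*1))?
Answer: (9 - I*√5)²/9 ≈ 8.4444 - 4.4721*I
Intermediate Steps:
M(y) = -3 + √(-1 + 2*y)/3 (M(y) = -3 + √(y + (y - 1*1))/3 = -3 + √(y + (y - 1))/3 = -3 + √(y + (-1 + y))/3 = -3 + √(-1 + 2*y)/3)
K(C, w) = 0
E = 0
(E + z(-20, M(-2)))² = (0 + (-3 + √(-1 + 2*(-2))/3))² = (0 + (-3 + √(-1 - 4)/3))² = (0 + (-3 + √(-5)/3))² = (0 + (-3 + (I*√5)/3))² = (0 + (-3 + I*√5/3))² = (-3 + I*√5/3)²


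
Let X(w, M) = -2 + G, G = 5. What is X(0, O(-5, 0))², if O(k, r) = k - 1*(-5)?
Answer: 9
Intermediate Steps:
O(k, r) = 5 + k (O(k, r) = k + 5 = 5 + k)
X(w, M) = 3 (X(w, M) = -2 + 5 = 3)
X(0, O(-5, 0))² = 3² = 9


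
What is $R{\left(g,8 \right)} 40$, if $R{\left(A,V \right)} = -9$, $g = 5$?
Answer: $-360$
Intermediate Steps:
$R{\left(g,8 \right)} 40 = \left(-9\right) 40 = -360$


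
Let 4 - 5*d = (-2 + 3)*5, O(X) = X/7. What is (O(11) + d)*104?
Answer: 4992/35 ≈ 142.63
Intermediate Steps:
O(X) = X/7 (O(X) = X*(1/7) = X/7)
d = -1/5 (d = 4/5 - (-2 + 3)*5/5 = 4/5 - 5/5 = 4/5 - 1/5*5 = 4/5 - 1 = -1/5 ≈ -0.20000)
(O(11) + d)*104 = ((1/7)*11 - 1/5)*104 = (11/7 - 1/5)*104 = (48/35)*104 = 4992/35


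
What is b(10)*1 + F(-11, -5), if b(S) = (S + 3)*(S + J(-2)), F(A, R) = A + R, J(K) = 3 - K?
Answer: 179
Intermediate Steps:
b(S) = (3 + S)*(5 + S) (b(S) = (S + 3)*(S + (3 - 1*(-2))) = (3 + S)*(S + (3 + 2)) = (3 + S)*(S + 5) = (3 + S)*(5 + S))
b(10)*1 + F(-11, -5) = (15 + 10² + 8*10)*1 + (-11 - 5) = (15 + 100 + 80)*1 - 16 = 195*1 - 16 = 195 - 16 = 179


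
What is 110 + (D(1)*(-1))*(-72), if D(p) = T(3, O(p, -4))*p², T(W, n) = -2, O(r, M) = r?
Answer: -34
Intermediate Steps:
D(p) = -2*p²
110 + (D(1)*(-1))*(-72) = 110 + (-2*1²*(-1))*(-72) = 110 + (-2*1*(-1))*(-72) = 110 - 2*(-1)*(-72) = 110 + 2*(-72) = 110 - 144 = -34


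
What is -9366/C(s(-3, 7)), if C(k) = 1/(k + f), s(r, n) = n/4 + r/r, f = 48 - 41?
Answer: -182637/2 ≈ -91319.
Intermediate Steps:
f = 7
s(r, n) = 1 + n/4 (s(r, n) = n*(1/4) + 1 = n/4 + 1 = 1 + n/4)
C(k) = 1/(7 + k) (C(k) = 1/(k + 7) = 1/(7 + k))
-9366/C(s(-3, 7)) = -(74928 + 32781/2) = -9366/(1/(7 + (1 + 7/4))) = -9366/(1/(7 + 11/4)) = -9366/(1/(39/4)) = -9366/4/39 = -9366*39/4 = -182637/2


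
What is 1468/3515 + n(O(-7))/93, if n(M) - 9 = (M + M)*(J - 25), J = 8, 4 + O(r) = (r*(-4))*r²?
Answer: -54440507/108965 ≈ -499.61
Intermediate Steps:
O(r) = -4 - 4*r³ (O(r) = -4 + (r*(-4))*r² = -4 + (-4*r)*r² = -4 - 4*r³)
n(M) = 9 - 34*M (n(M) = 9 + (M + M)*(8 - 25) = 9 + (2*M)*(-17) = 9 - 34*M)
1468/3515 + n(O(-7))/93 = 1468/3515 + (9 - 34*(-4 - 4*(-7)³))/93 = 1468*(1/3515) + (9 - 34*(-4 - 4*(-343)))*(1/93) = 1468/3515 + (9 - 34*(-4 + 1372))*(1/93) = 1468/3515 + (9 - 34*1368)*(1/93) = 1468/3515 + (9 - 46512)*(1/93) = 1468/3515 - 46503*1/93 = 1468/3515 - 15501/31 = -54440507/108965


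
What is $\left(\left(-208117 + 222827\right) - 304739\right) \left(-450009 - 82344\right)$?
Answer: $154397808237$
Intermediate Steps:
$\left(\left(-208117 + 222827\right) - 304739\right) \left(-450009 - 82344\right) = \left(14710 - 304739\right) \left(-532353\right) = \left(-290029\right) \left(-532353\right) = 154397808237$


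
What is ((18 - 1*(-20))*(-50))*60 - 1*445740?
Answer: -559740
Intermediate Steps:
((18 - 1*(-20))*(-50))*60 - 1*445740 = ((18 + 20)*(-50))*60 - 445740 = (38*(-50))*60 - 445740 = -1900*60 - 445740 = -114000 - 445740 = -559740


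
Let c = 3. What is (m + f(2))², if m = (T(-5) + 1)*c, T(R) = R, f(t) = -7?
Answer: 361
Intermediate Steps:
m = -12 (m = (-5 + 1)*3 = -4*3 = -12)
(m + f(2))² = (-12 - 7)² = (-19)² = 361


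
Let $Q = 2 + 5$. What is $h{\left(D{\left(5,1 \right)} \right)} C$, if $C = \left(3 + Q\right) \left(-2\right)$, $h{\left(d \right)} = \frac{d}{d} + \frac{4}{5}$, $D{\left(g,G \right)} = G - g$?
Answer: $-36$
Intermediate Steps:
$Q = 7$
$h{\left(d \right)} = \frac{9}{5}$ ($h{\left(d \right)} = 1 + 4 \cdot \frac{1}{5} = 1 + \frac{4}{5} = \frac{9}{5}$)
$C = -20$ ($C = \left(3 + 7\right) \left(-2\right) = 10 \left(-2\right) = -20$)
$h{\left(D{\left(5,1 \right)} \right)} C = \frac{9}{5} \left(-20\right) = -36$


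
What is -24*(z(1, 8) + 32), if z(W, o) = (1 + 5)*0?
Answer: -768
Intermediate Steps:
z(W, o) = 0 (z(W, o) = 6*0 = 0)
-24*(z(1, 8) + 32) = -24*(0 + 32) = -24*32 = -768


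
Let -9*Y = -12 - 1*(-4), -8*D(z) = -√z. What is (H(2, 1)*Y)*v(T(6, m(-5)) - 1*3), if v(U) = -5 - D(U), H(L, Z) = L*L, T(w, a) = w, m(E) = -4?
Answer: -160/9 - 4*√3/9 ≈ -18.548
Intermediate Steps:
D(z) = √z/8 (D(z) = -(-1)*√z/8 = √z/8)
Y = 8/9 (Y = -(-12 - 1*(-4))/9 = -(-12 + 4)/9 = -⅑*(-8) = 8/9 ≈ 0.88889)
H(L, Z) = L²
v(U) = -5 - √U/8
(H(2, 1)*Y)*v(T(6, m(-5)) - 1*3) = (2²*(8/9))*(-5 - √(6 - 1*3)/8) = (4*(8/9))*(-5 - √(6 - 3)/8) = 32*(-5 - √3/8)/9 = -160/9 - 4*√3/9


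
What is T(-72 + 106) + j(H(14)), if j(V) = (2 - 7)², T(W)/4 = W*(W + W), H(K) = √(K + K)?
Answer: 9273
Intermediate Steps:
H(K) = √2*√K (H(K) = √(2*K) = √2*√K)
T(W) = 8*W² (T(W) = 4*(W*(W + W)) = 4*(W*(2*W)) = 4*(2*W²) = 8*W²)
j(V) = 25 (j(V) = (-5)² = 25)
T(-72 + 106) + j(H(14)) = 8*(-72 + 106)² + 25 = 8*34² + 25 = 8*1156 + 25 = 9248 + 25 = 9273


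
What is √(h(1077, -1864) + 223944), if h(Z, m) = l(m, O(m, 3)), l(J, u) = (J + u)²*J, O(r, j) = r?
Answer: 2*I*√6476404558 ≈ 1.6095e+5*I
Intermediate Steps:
l(J, u) = J*(J + u)²
h(Z, m) = 4*m³ (h(Z, m) = m*(m + m)² = m*(2*m)² = m*(4*m²) = 4*m³)
√(h(1077, -1864) + 223944) = √(4*(-1864)³ + 223944) = √(4*(-6476460544) + 223944) = √(-25905842176 + 223944) = √(-25905618232) = 2*I*√6476404558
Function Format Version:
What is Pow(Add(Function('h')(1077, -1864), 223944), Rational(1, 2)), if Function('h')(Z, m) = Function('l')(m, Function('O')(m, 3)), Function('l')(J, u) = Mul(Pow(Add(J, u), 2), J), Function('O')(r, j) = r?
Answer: Mul(2, I, Pow(6476404558, Rational(1, 2))) ≈ Mul(1.6095e+5, I)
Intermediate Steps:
Function('l')(J, u) = Mul(J, Pow(Add(J, u), 2))
Function('h')(Z, m) = Mul(4, Pow(m, 3)) (Function('h')(Z, m) = Mul(m, Pow(Add(m, m), 2)) = Mul(m, Pow(Mul(2, m), 2)) = Mul(m, Mul(4, Pow(m, 2))) = Mul(4, Pow(m, 3)))
Pow(Add(Function('h')(1077, -1864), 223944), Rational(1, 2)) = Pow(Add(Mul(4, Pow(-1864, 3)), 223944), Rational(1, 2)) = Pow(Add(Mul(4, -6476460544), 223944), Rational(1, 2)) = Pow(Add(-25905842176, 223944), Rational(1, 2)) = Pow(-25905618232, Rational(1, 2)) = Mul(2, I, Pow(6476404558, Rational(1, 2)))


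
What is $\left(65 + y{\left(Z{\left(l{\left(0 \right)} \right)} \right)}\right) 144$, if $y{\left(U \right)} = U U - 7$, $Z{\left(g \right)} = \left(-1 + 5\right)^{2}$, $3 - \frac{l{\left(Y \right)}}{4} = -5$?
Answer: $45216$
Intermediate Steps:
$l{\left(Y \right)} = 32$ ($l{\left(Y \right)} = 12 - -20 = 12 + 20 = 32$)
$Z{\left(g \right)} = 16$ ($Z{\left(g \right)} = 4^{2} = 16$)
$y{\left(U \right)} = -7 + U^{2}$ ($y{\left(U \right)} = U^{2} - 7 = -7 + U^{2}$)
$\left(65 + y{\left(Z{\left(l{\left(0 \right)} \right)} \right)}\right) 144 = \left(65 - \left(7 - 16^{2}\right)\right) 144 = \left(65 + \left(-7 + 256\right)\right) 144 = \left(65 + 249\right) 144 = 314 \cdot 144 = 45216$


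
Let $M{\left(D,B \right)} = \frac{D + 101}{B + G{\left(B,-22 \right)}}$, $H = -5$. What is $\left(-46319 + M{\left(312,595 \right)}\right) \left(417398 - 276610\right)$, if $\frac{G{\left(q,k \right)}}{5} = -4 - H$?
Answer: $- \frac{978159369439}{150} \approx -6.5211 \cdot 10^{9}$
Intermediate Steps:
$G{\left(q,k \right)} = 5$ ($G{\left(q,k \right)} = 5 \left(-4 - -5\right) = 5 \left(-4 + 5\right) = 5 \cdot 1 = 5$)
$M{\left(D,B \right)} = \frac{101 + D}{5 + B}$ ($M{\left(D,B \right)} = \frac{D + 101}{B + 5} = \frac{101 + D}{5 + B}$)
$\left(-46319 + M{\left(312,595 \right)}\right) \left(417398 - 276610\right) = \left(-46319 + \frac{101 + 312}{5 + 595}\right) \left(417398 - 276610\right) = \left(-46319 + \frac{1}{600} \cdot 413\right) 140788 = \left(-46319 + \frac{413}{600}\right) 140788 = \left(- \frac{27790987}{600}\right) 140788 = - \frac{978159369439}{150}$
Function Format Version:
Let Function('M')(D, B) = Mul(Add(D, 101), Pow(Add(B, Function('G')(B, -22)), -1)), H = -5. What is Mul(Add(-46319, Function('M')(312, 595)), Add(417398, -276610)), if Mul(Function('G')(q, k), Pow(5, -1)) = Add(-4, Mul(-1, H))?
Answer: Rational(-978159369439, 150) ≈ -6.5211e+9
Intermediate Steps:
Function('G')(q, k) = 5 (Function('G')(q, k) = Mul(5, Add(-4, Mul(-1, -5))) = Mul(5, Add(-4, 5)) = Mul(5, 1) = 5)
Function('M')(D, B) = Mul(Pow(Add(5, B), -1), Add(101, D)) (Function('M')(D, B) = Mul(Add(D, 101), Pow(Add(B, 5), -1)) = Mul(Add(101, D), Pow(Add(5, B), -1)) = Mul(Pow(Add(5, B), -1), Add(101, D)))
Mul(Add(-46319, Function('M')(312, 595)), Add(417398, -276610)) = Mul(Add(-46319, Mul(Pow(Add(5, 595), -1), Add(101, 312))), Add(417398, -276610)) = Mul(Add(-46319, Mul(Pow(600, -1), 413)), 140788) = Mul(Add(-46319, Mul(Rational(1, 600), 413)), 140788) = Mul(Add(-46319, Rational(413, 600)), 140788) = Mul(Rational(-27790987, 600), 140788) = Rational(-978159369439, 150)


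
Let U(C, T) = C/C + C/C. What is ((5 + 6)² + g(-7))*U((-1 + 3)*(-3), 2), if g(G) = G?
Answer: 228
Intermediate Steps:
U(C, T) = 2 (U(C, T) = 1 + 1 = 2)
((5 + 6)² + g(-7))*U((-1 + 3)*(-3), 2) = ((5 + 6)² - 7)*2 = (11² - 7)*2 = (121 - 7)*2 = 114*2 = 228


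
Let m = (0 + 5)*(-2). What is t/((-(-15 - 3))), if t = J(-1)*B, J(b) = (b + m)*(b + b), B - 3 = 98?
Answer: 1111/9 ≈ 123.44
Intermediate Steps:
B = 101 (B = 3 + 98 = 101)
m = -10 (m = 5*(-2) = -10)
J(b) = 2*b*(-10 + b) (J(b) = (b - 10)*(b + b) = (-10 + b)*(2*b) = 2*b*(-10 + b))
t = 2222 (t = (2*(-1)*(-10 - 1))*101 = (2*(-1)*(-11))*101 = 22*101 = 2222)
t/((-(-15 - 3))) = 2222/((-(-15 - 3))) = 2222/((-1*(-18))) = 2222/18 = 2222*(1/18) = 1111/9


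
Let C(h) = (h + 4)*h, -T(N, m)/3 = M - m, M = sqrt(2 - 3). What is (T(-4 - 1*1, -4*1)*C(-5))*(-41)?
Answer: 2460 + 615*I ≈ 2460.0 + 615.0*I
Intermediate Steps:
M = I (M = sqrt(-1) = I ≈ 1.0*I)
T(N, m) = -3*I + 3*m (T(N, m) = -3*(I - m) = -3*I + 3*m)
C(h) = h*(4 + h) (C(h) = (4 + h)*h = h*(4 + h))
(T(-4 - 1*1, -4*1)*C(-5))*(-41) = ((-3*I + 3*(-4*1))*(-5*(4 - 5)))*(-41) = ((-3*I + 3*(-4))*(-5*(-1)))*(-41) = ((-3*I - 12)*5)*(-41) = ((-12 - 3*I)*5)*(-41) = (-60 - 15*I)*(-41) = 2460 + 615*I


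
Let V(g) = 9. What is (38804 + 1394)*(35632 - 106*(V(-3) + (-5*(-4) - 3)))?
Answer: 1321549448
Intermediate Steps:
(38804 + 1394)*(35632 - 106*(V(-3) + (-5*(-4) - 3))) = (38804 + 1394)*(35632 - 106*(9 + (-5*(-4) - 3))) = 40198*(35632 - 106*(9 + (20 - 3))) = 40198*(35632 - 106*(9 + 17)) = 40198*(35632 - 106*26) = 40198*(35632 - 2756) = 40198*32876 = 1321549448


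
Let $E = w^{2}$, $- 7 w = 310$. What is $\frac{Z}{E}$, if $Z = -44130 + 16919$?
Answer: $- \frac{1333339}{96100} \approx -13.874$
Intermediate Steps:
$w = - \frac{310}{7}$ ($w = \left(- \frac{1}{7}\right) 310 = - \frac{310}{7} \approx -44.286$)
$E = \frac{96100}{49}$ ($E = \left(- \frac{310}{7}\right)^{2} = \frac{96100}{49} \approx 1961.2$)
$Z = -27211$
$\frac{Z}{E} = - \frac{27211}{\frac{96100}{49}} = \left(-27211\right) \frac{49}{96100} = - \frac{1333339}{96100}$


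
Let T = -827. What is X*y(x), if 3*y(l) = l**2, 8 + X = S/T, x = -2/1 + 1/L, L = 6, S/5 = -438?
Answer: -267773/44658 ≈ -5.9961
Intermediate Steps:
S = -2190 (S = 5*(-438) = -2190)
x = -11/6 (x = -2/1 + 1/6 = -2*1 + 1*(1/6) = -2 + 1/6 = -11/6 ≈ -1.8333)
X = -4426/827 (X = -8 - 2190/(-827) = -8 - 2190*(-1/827) = -8 + 2190/827 = -4426/827 ≈ -5.3519)
y(l) = l**2/3
X*y(x) = -4426*(-11/6)**2/2481 = -4426*121/(2481*36) = -4426/827*121/108 = -267773/44658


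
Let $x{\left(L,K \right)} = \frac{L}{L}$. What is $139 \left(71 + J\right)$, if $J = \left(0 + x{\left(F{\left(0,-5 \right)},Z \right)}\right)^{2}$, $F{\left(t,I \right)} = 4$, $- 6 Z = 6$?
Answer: $10008$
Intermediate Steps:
$Z = -1$ ($Z = \left(- \frac{1}{6}\right) 6 = -1$)
$x{\left(L,K \right)} = 1$
$J = 1$ ($J = \left(0 + 1\right)^{2} = 1^{2} = 1$)
$139 \left(71 + J\right) = 139 \left(71 + 1\right) = 139 \cdot 72 = 10008$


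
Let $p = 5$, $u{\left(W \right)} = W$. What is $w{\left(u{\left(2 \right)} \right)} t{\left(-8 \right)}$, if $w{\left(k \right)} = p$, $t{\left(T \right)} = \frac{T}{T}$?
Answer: $5$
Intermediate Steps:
$t{\left(T \right)} = 1$
$w{\left(k \right)} = 5$
$w{\left(u{\left(2 \right)} \right)} t{\left(-8 \right)} = 5 \cdot 1 = 5$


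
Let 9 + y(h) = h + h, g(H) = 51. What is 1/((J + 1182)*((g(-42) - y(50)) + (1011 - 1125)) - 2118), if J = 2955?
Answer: -1/639216 ≈ -1.5644e-6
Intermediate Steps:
y(h) = -9 + 2*h (y(h) = -9 + (h + h) = -9 + 2*h)
1/((J + 1182)*((g(-42) - y(50)) + (1011 - 1125)) - 2118) = 1/((2955 + 1182)*((51 - (-9 + 2*50)) + (1011 - 1125)) - 2118) = 1/(4137*((51 - (-9 + 100)) - 114) - 2118) = 1/(4137*((51 - 1*91) - 114) - 2118) = 1/(4137*((51 - 91) - 114) - 2118) = 1/(4137*(-40 - 114) - 2118) = 1/(4137*(-154) - 2118) = 1/(-637098 - 2118) = 1/(-639216) = -1/639216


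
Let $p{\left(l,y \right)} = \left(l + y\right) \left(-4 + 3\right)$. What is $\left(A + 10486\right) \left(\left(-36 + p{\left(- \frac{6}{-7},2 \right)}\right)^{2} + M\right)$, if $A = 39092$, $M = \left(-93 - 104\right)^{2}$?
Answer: $\frac{97947536250}{49} \approx 1.9989 \cdot 10^{9}$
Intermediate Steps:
$M = 38809$ ($M = \left(-197\right)^{2} = 38809$)
$p{\left(l,y \right)} = - l - y$ ($p{\left(l,y \right)} = \left(l + y\right) \left(-1\right) = - l - y$)
$\left(A + 10486\right) \left(\left(-36 + p{\left(- \frac{6}{-7},2 \right)}\right)^{2} + M\right) = \left(39092 + 10486\right) \left(\left(-36 - \left(2 - \frac{6}{-7}\right)\right)^{2} + 38809\right) = 49578 \left(\left(-36 - \left(2 - - \frac{6}{7}\right)\right)^{2} + 38809\right) = 49578 \left(\left(-36 - \frac{20}{7}\right)^{2} + 38809\right) = 49578 \left(\left(- \frac{272}{7}\right)^{2} + 38809\right) = 49578 \left(\frac{73984}{49} + 38809\right) = 49578 \cdot \frac{1975625}{49} = \frac{97947536250}{49}$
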